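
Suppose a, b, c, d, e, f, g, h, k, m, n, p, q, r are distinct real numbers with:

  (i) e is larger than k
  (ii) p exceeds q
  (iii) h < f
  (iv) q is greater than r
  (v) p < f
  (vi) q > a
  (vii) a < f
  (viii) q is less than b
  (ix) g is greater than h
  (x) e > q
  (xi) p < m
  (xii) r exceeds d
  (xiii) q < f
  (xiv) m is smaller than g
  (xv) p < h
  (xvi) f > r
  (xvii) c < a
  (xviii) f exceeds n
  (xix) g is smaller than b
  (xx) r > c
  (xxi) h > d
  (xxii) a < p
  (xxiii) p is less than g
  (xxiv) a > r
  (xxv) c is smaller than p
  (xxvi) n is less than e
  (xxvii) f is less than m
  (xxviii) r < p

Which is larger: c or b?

c < r < a < q < p < h < f < m < g < b, by transitivity through r, a, q, p, h, f, m, g.
So c < b; b is the larger of the two.

b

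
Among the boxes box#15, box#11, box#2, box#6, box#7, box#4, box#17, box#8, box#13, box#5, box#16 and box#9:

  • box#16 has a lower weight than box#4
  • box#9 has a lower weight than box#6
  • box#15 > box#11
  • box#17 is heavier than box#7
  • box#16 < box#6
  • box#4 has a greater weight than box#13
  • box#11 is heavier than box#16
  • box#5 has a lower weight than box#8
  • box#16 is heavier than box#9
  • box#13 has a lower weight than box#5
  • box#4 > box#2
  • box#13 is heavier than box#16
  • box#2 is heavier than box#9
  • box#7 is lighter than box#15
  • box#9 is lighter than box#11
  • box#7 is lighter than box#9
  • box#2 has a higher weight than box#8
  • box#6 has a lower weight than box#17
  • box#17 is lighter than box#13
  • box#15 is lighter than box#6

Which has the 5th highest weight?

box#13

The consecutive relations fix a unique order: box#7 < box#9 < box#16 < box#11 < box#15 < box#6 < box#17 < box#13 < box#5 < box#8 < box#2 < box#4.
Counting 5 from the largest end gives box#13.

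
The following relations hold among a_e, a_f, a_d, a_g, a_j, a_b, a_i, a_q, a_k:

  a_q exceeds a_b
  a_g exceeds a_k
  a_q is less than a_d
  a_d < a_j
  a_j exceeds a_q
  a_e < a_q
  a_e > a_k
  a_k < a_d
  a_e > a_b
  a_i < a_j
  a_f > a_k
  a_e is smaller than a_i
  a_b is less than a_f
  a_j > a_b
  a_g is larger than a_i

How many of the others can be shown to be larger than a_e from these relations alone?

Directly above a_e: a_i, a_q.
One step further: a_d, a_g, a_j (5 so far).
Nothing else is reachable above a_e; 5 in all.

5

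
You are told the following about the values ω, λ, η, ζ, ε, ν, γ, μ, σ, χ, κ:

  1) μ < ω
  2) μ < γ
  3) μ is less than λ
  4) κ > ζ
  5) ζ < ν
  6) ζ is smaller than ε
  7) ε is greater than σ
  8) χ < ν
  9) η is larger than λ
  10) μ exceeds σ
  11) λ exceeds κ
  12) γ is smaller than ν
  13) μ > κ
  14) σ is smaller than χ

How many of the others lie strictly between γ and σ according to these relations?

1

The relations place σ below γ. An element lies strictly between them when it is forced above σ and also forced below γ.
Above σ: {ε, μ, λ, χ, ν, η, ω}. Below γ: {ζ, κ, μ}.
Intersection: {μ} — 1.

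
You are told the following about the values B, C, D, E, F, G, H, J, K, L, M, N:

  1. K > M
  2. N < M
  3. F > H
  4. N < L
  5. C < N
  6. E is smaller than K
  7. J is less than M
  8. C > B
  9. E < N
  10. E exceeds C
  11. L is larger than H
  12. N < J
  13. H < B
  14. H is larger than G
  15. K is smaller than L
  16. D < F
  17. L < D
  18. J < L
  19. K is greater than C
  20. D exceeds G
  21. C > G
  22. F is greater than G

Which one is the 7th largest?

Chaining the given pairs: G < H < B < C < E < N < J < M < K < L < D < F.
Counting 7 from the largest end gives N.

N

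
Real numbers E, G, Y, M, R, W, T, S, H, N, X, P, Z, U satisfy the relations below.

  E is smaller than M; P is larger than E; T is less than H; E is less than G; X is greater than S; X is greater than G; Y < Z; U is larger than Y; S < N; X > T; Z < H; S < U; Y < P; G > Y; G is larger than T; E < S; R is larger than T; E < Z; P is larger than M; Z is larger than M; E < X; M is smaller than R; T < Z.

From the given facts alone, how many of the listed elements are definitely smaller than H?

From H the given relations immediately reach T, Z.
From those, E, M, Y — 5 in total.
Nothing else is reachable below H; 5 in all.

5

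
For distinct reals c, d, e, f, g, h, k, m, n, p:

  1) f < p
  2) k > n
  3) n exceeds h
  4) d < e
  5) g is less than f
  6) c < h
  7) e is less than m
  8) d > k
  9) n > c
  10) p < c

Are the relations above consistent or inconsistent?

The single ordering g < f < p < c < h < n < k < d < e < m satisfies every listed relation, so no contradiction arises.

consistent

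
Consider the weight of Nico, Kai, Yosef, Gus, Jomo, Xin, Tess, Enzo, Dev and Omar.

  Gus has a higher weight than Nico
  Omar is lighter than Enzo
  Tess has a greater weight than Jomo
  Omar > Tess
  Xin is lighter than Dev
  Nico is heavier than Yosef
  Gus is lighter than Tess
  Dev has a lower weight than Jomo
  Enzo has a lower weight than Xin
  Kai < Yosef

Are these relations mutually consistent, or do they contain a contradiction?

inconsistent

We have Jomo < Tess stated directly, yet also Tess < Omar < Enzo < Xin < Dev < Jomo by chaining the others — so Tess < Jomo. Contradiction.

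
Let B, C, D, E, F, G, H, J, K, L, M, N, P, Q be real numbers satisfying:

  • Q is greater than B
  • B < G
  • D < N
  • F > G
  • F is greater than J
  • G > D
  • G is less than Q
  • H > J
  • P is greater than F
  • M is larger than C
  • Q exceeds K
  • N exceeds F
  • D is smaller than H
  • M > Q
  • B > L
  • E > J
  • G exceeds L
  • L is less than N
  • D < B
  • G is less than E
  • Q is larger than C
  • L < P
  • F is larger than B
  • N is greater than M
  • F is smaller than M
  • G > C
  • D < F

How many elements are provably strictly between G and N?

The relations place G below N. An element lies strictly between them when it is forced above G and also forced below N.
Above G: {Q, F, E, M, P}. Below N: {J, D, C, L, K, B, Q, F, M}.
Intersection: {Q, F, M} — 3.

3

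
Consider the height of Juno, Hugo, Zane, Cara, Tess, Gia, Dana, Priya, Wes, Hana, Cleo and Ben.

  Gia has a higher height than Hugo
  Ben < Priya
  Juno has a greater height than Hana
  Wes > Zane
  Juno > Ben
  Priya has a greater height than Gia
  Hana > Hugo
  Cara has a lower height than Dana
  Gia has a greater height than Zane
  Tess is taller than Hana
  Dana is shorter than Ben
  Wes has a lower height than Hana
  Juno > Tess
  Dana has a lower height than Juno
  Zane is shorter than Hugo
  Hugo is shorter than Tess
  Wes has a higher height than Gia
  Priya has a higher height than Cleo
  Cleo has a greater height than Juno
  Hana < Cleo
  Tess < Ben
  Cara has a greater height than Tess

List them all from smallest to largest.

The consecutive links are each given: Zane < Hugo; Hugo < Gia; Gia < Wes; Wes < Hana; Hana < Tess; Tess < Cara; Cara < Dana; Dana < Ben; Ben < Juno; Juno < Cleo; Cleo < Priya.

Zane < Hugo < Gia < Wes < Hana < Tess < Cara < Dana < Ben < Juno < Cleo < Priya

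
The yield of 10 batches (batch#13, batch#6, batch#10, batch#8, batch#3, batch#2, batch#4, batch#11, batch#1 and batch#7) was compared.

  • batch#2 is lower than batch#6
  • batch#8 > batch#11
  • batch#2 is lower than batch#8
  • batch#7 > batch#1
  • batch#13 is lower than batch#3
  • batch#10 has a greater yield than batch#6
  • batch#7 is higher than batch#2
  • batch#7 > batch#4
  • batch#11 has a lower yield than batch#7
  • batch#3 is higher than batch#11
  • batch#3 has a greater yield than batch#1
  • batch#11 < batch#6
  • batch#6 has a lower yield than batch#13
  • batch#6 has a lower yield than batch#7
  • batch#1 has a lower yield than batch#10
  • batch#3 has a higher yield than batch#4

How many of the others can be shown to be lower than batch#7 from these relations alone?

5

From batch#7 the given relations immediately reach batch#1, batch#11, batch#2, batch#6, batch#4.
Nothing else is reachable below batch#7; 5 in all.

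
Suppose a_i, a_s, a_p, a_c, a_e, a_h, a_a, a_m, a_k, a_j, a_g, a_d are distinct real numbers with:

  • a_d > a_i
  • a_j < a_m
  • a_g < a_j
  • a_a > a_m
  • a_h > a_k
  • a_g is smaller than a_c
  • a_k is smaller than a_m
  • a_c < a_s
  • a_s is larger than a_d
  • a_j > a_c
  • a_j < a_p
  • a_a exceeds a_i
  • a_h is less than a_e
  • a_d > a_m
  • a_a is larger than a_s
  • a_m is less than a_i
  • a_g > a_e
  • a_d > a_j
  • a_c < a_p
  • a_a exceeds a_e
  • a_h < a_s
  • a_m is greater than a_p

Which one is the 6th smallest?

Piecing the relations together gives one ordering: a_k < a_h < a_e < a_g < a_c < a_j < a_p < a_m < a_i < a_d < a_s < a_a.
The 6th smallest is a_j.

a_j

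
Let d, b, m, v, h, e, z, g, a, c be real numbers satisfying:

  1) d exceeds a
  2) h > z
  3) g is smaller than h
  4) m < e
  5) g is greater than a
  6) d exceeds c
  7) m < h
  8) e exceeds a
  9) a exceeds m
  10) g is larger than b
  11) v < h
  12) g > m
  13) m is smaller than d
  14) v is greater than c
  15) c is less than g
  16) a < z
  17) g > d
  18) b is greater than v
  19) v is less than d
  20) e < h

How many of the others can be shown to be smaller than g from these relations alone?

6

Directly below g: c, m, b, a, d.
One step further: v (6 so far).
No other element is forced below g by the given relations, so the count is 6.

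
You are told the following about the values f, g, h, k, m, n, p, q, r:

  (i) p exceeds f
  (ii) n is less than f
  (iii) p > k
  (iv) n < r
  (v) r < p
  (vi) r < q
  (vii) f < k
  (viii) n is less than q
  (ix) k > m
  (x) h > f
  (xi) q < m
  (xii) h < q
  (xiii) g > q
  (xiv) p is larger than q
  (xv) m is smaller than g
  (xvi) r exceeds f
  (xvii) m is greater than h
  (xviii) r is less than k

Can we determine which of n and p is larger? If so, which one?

p

The relevant relations are n < f; f < h; h < q; q < m; m < k; k < p.
Together: n < f < h < q < m < k < p.
So p is larger.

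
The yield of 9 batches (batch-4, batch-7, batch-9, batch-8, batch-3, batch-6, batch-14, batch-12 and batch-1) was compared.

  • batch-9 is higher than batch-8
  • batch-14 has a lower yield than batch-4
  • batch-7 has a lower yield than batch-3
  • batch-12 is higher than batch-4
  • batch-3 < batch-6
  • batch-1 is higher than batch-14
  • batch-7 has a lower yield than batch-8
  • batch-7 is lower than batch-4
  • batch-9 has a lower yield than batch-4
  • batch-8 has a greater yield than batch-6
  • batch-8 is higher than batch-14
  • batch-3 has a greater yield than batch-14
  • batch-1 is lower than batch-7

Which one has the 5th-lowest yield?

The consecutive relations fix a unique order: batch-14 < batch-1 < batch-7 < batch-3 < batch-6 < batch-8 < batch-9 < batch-4 < batch-12.
The 5th smallest is batch-6.

batch-6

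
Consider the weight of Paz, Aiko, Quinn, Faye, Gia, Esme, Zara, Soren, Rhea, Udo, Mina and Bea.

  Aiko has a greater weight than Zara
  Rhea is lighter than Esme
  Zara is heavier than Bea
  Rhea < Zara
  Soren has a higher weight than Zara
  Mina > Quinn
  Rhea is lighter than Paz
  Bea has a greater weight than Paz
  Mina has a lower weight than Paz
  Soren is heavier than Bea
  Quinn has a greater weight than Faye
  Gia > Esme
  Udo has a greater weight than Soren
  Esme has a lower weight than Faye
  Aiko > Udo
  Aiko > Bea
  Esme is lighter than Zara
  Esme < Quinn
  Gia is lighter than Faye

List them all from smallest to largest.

Each adjacent pair is fixed by a given relation: Rhea < Esme; Esme < Gia; Gia < Faye; Faye < Quinn; Quinn < Mina; Mina < Paz; Paz < Bea; Bea < Zara; Zara < Soren; Soren < Udo; Udo < Aiko. Chaining them end to end gives the full order.

Rhea < Esme < Gia < Faye < Quinn < Mina < Paz < Bea < Zara < Soren < Udo < Aiko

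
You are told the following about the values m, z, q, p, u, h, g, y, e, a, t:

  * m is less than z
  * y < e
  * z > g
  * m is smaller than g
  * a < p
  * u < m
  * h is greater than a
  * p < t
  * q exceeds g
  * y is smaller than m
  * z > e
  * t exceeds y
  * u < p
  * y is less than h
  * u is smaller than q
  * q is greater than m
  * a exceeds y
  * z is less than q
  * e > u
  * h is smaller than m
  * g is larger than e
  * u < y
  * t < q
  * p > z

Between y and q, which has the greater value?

Following the relations from y: y < a < h < m < g < z < p < t < q.
So y < q; q is the larger of the two.

q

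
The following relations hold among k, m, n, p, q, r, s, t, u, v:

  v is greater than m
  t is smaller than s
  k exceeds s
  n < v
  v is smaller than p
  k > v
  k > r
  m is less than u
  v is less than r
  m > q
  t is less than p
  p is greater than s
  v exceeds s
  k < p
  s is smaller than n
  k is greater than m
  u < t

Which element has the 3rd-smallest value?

Chaining the given pairs: q < m < u < t < s < n < v < r < k < p.
Counting 3 from the smallest end gives u.

u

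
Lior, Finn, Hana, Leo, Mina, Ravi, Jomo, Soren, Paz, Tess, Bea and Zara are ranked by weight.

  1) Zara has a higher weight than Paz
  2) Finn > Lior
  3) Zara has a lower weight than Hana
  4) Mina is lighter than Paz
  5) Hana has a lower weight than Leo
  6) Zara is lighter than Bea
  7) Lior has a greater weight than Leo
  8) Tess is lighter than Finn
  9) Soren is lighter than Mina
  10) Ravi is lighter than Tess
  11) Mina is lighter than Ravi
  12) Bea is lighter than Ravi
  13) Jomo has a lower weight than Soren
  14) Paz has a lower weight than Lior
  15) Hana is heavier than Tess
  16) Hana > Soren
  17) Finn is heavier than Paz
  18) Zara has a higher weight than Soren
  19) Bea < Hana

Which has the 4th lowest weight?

Chaining the given pairs: Jomo < Soren < Mina < Paz < Zara < Bea < Ravi < Tess < Hana < Leo < Lior < Finn.
The 4th smallest is Paz.

Paz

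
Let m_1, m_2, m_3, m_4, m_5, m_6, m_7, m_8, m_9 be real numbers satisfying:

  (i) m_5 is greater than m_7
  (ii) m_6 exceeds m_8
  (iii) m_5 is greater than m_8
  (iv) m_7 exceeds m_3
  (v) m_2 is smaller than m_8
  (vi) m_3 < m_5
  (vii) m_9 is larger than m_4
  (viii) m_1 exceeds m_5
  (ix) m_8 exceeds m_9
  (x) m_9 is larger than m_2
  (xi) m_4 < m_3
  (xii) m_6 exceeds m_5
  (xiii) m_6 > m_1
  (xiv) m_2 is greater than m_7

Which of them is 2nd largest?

m_1

Chaining the given pairs: m_4 < m_3 < m_7 < m_2 < m_9 < m_8 < m_5 < m_1 < m_6.
Counting 2 from the largest end gives m_1.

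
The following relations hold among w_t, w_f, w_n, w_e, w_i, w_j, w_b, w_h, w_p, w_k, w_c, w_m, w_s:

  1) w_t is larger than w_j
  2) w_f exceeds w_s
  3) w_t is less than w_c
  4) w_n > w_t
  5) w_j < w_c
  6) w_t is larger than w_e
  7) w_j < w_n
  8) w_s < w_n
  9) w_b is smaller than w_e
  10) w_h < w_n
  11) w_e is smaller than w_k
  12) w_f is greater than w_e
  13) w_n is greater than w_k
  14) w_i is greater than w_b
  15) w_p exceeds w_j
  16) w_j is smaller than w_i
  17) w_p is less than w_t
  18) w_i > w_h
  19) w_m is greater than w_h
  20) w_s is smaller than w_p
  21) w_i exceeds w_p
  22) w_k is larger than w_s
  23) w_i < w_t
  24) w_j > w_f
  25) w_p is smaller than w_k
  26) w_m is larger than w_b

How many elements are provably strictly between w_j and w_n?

The relations place w_j below w_n. An element lies strictly between them when it is forced above w_j and also forced below w_n.
Above w_j: {w_p, w_i, w_t, w_k, w_c}. Below w_n: {w_b, w_h, w_e, w_s, w_f, w_p, w_i, w_t, w_k}.
Intersection: {w_p, w_i, w_t, w_k} — 4.

4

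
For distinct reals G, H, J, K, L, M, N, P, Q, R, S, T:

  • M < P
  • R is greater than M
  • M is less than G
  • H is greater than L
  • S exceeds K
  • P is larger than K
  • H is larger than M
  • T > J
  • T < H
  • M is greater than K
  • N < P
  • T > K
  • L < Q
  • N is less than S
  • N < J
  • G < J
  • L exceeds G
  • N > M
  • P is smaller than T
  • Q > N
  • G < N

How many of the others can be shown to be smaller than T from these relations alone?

From T the given relations immediately reach K, P, J.
From those, M, G, N — 6 in total.
Nothing else is reachable below T; 6 in all.

6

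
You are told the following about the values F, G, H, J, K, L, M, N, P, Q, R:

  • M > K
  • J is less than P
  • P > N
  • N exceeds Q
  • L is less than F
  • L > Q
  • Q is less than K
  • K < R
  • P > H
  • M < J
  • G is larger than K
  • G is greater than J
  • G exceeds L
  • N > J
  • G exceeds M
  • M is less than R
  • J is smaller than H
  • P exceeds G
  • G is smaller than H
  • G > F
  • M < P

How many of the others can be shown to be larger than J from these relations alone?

From J the given relations immediately reach G, N, H, P.
Nothing else is reachable above J; 4 in all.

4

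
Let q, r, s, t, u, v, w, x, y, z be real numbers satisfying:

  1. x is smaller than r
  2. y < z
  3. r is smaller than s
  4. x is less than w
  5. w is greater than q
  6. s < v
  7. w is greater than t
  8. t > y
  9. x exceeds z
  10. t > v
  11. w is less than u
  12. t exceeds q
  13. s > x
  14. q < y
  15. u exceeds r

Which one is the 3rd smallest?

z

Chaining the given pairs: q < y < z < x < r < s < v < t < w < u.
Counting 3 from the smallest end gives z.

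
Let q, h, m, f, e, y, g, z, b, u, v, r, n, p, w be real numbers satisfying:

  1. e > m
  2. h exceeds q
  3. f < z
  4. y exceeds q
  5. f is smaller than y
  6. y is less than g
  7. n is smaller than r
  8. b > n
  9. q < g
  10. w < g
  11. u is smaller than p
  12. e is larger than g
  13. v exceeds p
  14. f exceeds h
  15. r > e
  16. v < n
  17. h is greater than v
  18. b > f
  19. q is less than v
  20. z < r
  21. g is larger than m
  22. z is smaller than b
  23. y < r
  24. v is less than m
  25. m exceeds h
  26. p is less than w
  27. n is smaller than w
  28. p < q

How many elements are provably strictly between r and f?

4

Chaining upward from f reaches: y, g, z, e, b.
Chaining downward from r reaches: u, p, q, v, h, n, w, m, y, g, z, e.
Strictly between f and r are those in both lists: y, g, z, e — 4 elements.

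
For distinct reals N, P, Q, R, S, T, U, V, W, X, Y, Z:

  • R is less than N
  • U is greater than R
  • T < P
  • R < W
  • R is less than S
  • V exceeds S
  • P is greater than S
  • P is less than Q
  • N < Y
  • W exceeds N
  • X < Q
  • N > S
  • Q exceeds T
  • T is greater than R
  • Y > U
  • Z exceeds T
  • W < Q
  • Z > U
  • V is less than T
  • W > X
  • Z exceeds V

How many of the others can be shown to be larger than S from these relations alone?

Directly above S: N, V, P.
One step further: W, Y, T, Z, Q (8 so far).
No other element is forced above S by the given relations, so the count is 8.

8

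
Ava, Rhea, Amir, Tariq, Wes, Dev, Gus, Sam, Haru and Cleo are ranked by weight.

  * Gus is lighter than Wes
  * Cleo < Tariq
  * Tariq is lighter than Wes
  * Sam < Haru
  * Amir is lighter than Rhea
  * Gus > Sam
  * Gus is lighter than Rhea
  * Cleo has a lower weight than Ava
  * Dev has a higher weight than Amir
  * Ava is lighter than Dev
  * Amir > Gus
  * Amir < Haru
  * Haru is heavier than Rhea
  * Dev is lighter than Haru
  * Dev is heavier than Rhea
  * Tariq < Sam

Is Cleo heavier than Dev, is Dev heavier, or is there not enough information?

Dev

Link the given pairs in sequence: Cleo < Tariq; Tariq < Sam; Sam < Gus; Gus < Amir; Amir < Rhea; Rhea < Dev.
Together: Cleo < Tariq < Sam < Gus < Amir < Rhea < Dev.
So Dev is heavier.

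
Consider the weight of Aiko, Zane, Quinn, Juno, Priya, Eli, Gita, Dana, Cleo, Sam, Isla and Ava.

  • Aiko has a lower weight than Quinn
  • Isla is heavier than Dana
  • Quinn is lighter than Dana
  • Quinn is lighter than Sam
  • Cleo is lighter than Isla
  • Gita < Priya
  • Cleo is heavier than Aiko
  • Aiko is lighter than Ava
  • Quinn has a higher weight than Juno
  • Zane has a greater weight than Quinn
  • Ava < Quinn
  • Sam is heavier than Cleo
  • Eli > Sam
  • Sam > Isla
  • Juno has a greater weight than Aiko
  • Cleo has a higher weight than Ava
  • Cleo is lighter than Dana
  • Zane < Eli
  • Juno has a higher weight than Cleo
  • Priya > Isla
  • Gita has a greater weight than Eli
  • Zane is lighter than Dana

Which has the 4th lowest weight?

Chaining the given pairs: Aiko < Ava < Cleo < Juno < Quinn < Zane < Dana < Isla < Sam < Eli < Gita < Priya.
The 4th smallest is Juno.

Juno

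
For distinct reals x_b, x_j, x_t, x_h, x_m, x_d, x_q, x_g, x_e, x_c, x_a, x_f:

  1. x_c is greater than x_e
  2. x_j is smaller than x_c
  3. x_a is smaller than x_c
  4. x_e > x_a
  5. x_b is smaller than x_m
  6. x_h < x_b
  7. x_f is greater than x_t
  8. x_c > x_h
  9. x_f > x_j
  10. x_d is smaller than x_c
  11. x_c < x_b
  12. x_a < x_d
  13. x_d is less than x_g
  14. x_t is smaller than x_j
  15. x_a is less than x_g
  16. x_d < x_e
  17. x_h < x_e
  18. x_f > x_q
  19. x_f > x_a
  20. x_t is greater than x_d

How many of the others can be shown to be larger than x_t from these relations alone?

From x_t the given relations immediately reach x_j, x_f.
From those, x_c — 3 in total.
From those, x_b — 4 in total.
From those, x_m — 5 in total.
No other element is forced above x_t by the given relations, so the count is 5.

5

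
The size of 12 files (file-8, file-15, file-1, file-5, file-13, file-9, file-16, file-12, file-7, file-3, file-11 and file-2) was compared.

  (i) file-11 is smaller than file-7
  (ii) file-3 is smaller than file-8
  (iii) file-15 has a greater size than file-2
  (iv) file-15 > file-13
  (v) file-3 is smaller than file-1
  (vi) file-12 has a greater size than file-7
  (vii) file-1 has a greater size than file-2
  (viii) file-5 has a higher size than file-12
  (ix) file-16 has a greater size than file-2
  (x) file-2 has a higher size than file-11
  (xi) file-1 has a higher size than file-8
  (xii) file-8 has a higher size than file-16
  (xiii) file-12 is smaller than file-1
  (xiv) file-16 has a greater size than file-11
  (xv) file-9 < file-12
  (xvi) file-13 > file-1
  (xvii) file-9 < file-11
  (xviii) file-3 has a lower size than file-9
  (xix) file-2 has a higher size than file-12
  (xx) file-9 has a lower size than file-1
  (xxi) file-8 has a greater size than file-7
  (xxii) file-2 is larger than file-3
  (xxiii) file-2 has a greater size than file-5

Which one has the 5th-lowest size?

The consecutive relations fix a unique order: file-3 < file-9 < file-11 < file-7 < file-12 < file-5 < file-2 < file-16 < file-8 < file-1 < file-13 < file-15.
Counting 5 from the smallest end gives file-12.

file-12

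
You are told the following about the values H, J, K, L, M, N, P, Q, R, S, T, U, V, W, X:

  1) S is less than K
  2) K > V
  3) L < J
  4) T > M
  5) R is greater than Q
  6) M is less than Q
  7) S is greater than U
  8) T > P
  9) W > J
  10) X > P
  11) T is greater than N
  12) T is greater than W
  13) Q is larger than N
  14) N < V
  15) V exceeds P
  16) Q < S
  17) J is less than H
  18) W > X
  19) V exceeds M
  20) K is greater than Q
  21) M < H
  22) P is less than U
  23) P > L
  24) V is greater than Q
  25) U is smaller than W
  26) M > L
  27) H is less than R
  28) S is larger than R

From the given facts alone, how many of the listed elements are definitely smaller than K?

11

Directly below K: Q, V, S.
One step further: N, P, M, U, R (8 so far).
One step further: L, H (10 so far).
One step further: J (11 so far).
No other element is forced below K by the given relations, so the count is 11.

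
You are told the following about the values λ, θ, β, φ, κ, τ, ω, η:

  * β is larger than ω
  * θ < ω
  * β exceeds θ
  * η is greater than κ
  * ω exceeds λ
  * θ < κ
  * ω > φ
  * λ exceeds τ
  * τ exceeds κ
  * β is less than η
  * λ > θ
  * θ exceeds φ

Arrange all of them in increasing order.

Nothing is placed below φ, so it is least; from there φ < θ; θ < κ; κ < τ; τ < λ; λ < ω; ω < β; β < η, each given directly.

φ < θ < κ < τ < λ < ω < β < η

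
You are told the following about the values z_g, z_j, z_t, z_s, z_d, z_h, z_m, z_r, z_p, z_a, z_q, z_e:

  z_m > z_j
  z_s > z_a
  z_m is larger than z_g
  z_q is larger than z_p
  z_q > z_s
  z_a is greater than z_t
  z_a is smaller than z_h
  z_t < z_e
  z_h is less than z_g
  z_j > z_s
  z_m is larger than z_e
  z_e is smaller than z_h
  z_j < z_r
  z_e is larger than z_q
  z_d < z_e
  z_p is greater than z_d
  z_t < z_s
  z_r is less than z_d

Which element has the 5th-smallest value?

z_r

The consecutive relations fix a unique order: z_t < z_a < z_s < z_j < z_r < z_d < z_p < z_q < z_e < z_h < z_g < z_m.
Counting 5 from the smallest end gives z_r.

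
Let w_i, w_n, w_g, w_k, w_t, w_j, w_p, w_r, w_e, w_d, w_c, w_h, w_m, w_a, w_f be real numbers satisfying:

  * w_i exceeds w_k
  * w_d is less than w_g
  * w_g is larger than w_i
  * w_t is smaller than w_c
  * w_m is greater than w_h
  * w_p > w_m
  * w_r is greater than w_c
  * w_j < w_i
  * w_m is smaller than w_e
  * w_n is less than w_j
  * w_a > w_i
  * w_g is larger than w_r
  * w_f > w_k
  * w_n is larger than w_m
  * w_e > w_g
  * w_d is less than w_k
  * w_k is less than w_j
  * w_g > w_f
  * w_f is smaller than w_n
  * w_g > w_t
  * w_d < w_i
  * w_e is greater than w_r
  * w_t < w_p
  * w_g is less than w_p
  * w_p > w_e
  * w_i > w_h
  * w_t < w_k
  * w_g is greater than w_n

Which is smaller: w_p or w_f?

The relevant relations are w_f < w_n; w_n < w_j; w_j < w_i; w_i < w_g; w_g < w_e; w_e < w_p.
Chaining these gives w_f < w_n < w_j < w_i < w_g < w_e < w_p.
So w_f < w_p; w_f is the smaller of the two.

w_f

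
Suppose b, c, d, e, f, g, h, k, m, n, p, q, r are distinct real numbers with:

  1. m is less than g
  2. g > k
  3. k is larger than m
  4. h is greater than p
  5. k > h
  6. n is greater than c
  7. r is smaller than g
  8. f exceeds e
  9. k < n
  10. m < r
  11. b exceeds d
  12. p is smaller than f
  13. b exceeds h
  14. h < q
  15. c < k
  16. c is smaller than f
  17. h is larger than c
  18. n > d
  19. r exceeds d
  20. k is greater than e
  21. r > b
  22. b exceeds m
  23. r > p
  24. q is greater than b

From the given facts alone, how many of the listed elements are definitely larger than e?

4

The elements the relations force above e are k, n, g, f — no chain reaches any other.
That is 4.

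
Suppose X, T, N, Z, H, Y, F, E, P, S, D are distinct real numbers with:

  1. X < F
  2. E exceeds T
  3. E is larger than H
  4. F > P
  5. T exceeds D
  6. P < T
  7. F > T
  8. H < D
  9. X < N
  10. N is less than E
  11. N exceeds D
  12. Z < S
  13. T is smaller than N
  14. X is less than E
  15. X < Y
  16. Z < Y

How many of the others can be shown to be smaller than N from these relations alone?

Directly below N: D, X, T.
One step further: H, P (5 so far).
Nothing else is reachable below N; 5 in all.

5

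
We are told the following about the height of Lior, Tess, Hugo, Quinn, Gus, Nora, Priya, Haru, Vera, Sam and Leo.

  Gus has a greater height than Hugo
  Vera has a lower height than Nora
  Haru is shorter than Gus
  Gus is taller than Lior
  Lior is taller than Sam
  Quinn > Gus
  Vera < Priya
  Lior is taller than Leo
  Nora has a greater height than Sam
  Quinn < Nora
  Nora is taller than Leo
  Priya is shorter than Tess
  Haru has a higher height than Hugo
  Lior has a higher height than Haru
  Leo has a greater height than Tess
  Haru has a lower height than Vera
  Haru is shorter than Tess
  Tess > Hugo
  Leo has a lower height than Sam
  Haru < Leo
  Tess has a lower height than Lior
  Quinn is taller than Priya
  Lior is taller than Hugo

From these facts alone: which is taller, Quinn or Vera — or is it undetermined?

Quinn

Vera < Priya < Tess < Leo < Sam < Lior < Gus < Quinn, by transitivity through Priya, Tess, Leo, Sam, Lior, Gus.
So Quinn is taller.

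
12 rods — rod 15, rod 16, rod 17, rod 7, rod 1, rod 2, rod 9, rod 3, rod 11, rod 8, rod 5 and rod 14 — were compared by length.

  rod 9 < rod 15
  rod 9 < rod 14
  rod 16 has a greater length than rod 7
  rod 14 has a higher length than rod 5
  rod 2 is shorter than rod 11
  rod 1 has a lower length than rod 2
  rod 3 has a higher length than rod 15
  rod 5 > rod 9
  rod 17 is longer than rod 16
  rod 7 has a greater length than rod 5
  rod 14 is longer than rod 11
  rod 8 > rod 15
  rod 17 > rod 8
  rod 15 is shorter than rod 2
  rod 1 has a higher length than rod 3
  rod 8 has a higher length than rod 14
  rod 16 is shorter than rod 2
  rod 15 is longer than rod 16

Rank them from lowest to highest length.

rod 9 < rod 5 < rod 7 < rod 16 < rod 15 < rod 3 < rod 1 < rod 2 < rod 11 < rod 14 < rod 8 < rod 17

Each adjacent pair is fixed by a given relation: rod 9 < rod 5; rod 5 < rod 7; rod 7 < rod 16; rod 16 < rod 15; rod 15 < rod 3; rod 3 < rod 1; rod 1 < rod 2; rod 2 < rod 11; rod 11 < rod 14; rod 14 < rod 8; rod 8 < rod 17. Chaining them end to end gives the full order.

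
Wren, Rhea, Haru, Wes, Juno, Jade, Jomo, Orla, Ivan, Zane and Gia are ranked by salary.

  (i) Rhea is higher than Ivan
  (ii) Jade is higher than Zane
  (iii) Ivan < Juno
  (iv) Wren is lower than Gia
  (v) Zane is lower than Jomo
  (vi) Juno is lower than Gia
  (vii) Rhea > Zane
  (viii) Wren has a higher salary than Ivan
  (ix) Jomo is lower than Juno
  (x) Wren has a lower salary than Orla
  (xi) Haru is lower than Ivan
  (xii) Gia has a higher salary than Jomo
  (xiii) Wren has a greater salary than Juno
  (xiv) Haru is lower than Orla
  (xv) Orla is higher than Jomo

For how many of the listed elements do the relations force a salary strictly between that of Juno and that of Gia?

1

Chaining upward from Juno reaches: Wren, Orla.
Chaining downward from Gia reaches: Zane, Haru, Ivan, Jomo, Wren.
Strictly between Juno and Gia are those in both lists: Wren — 1 element.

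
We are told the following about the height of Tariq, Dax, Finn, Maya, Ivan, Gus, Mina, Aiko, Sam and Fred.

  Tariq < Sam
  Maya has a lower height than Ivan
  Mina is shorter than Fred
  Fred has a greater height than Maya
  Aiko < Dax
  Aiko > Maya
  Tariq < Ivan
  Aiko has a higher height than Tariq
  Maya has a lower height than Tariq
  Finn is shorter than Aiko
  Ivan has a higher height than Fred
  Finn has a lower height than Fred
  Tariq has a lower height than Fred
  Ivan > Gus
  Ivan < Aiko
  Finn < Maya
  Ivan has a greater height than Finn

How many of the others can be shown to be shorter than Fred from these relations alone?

4

The elements the relations force below Fred are Finn, Mina, Maya, Tariq — no chain reaches any other.
That is 4.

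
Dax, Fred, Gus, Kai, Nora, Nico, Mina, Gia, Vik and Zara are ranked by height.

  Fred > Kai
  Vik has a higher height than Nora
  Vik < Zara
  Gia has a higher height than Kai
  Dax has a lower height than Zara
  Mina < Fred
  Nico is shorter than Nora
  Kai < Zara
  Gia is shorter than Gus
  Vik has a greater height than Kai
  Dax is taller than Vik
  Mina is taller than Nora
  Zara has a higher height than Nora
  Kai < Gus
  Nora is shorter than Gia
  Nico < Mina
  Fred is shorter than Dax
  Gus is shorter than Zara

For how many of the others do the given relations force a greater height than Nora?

The elements the relations force above Nora are Mina, Vik, Gia, Gus, Fred, Dax, Zara — no chain reaches any other.
That is 7.

7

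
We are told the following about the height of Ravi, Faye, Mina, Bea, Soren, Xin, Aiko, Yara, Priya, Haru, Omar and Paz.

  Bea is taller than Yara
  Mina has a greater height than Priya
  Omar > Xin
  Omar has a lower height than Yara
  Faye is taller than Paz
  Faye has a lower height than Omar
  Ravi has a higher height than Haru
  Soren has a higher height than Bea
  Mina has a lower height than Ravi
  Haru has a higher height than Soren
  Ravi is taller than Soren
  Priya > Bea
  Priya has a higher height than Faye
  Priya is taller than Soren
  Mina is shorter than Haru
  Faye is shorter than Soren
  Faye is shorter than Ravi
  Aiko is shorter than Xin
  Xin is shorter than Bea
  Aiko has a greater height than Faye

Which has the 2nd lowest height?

Faye

Chaining the given pairs: Paz < Faye < Aiko < Xin < Omar < Yara < Bea < Soren < Priya < Mina < Haru < Ravi.
The 2nd smallest is Faye.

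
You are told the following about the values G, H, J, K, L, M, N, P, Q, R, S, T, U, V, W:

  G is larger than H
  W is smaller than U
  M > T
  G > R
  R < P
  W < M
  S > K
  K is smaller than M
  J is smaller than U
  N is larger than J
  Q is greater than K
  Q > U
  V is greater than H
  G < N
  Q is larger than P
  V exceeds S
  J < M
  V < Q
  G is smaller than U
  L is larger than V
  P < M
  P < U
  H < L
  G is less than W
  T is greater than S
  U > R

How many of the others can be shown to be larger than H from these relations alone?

From H the given relations immediately reach G, V, L.
From those, N, W, U, Q — 7 in total.
From those, M — 8 in total.
Nothing else is reachable above H; 8 in all.

8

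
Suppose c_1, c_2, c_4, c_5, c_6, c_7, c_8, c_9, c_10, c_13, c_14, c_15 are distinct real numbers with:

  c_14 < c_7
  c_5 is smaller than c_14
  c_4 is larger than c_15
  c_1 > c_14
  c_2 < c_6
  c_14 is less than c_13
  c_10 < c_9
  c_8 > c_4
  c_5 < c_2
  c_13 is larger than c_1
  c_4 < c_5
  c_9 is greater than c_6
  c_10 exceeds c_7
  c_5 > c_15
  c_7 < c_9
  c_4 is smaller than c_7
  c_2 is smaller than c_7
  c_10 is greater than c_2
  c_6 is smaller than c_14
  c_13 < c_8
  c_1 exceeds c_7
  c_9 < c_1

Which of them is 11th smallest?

c_13

The consecutive relations fix a unique order: c_15 < c_4 < c_5 < c_2 < c_6 < c_14 < c_7 < c_10 < c_9 < c_1 < c_13 < c_8.
The 11th smallest is c_13.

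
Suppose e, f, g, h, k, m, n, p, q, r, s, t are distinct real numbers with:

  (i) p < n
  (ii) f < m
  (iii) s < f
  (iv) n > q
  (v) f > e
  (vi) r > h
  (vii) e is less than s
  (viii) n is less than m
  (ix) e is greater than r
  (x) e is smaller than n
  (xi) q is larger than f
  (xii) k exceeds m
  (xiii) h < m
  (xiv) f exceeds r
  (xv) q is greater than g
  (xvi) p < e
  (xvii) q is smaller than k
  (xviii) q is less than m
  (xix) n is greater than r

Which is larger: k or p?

k

Chaining the given relations: p < e < s < f < q < n < m < k.
So p < k; k is the larger of the two.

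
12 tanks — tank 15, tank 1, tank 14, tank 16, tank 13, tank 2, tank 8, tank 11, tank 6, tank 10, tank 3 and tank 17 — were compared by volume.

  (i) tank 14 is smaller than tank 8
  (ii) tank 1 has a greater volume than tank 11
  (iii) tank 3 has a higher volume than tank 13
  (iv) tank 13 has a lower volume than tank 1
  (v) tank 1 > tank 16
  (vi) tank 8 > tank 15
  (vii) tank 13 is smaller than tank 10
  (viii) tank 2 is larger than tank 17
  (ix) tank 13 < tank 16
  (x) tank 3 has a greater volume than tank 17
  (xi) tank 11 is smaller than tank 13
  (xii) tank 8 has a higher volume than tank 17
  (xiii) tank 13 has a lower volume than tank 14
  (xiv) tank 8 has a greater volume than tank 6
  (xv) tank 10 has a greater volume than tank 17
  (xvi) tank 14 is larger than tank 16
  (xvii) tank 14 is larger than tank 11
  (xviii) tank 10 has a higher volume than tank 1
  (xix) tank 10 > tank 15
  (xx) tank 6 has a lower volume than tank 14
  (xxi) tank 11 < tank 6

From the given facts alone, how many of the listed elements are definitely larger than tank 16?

4

Directly above tank 16: tank 1, tank 14.
One step further: tank 10, tank 8 (4 so far).
No other element is forced above tank 16 by the given relations, so the count is 4.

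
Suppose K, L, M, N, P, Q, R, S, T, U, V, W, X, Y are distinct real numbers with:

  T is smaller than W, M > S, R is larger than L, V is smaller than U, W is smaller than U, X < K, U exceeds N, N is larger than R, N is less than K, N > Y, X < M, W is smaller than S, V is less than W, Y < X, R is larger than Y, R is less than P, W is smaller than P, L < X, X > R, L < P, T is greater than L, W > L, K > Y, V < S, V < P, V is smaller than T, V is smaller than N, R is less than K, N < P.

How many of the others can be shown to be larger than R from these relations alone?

6

Directly above R: N, X, K, P.
One step further: M, U (6 so far).
No other element is forced above R by the given relations, so the count is 6.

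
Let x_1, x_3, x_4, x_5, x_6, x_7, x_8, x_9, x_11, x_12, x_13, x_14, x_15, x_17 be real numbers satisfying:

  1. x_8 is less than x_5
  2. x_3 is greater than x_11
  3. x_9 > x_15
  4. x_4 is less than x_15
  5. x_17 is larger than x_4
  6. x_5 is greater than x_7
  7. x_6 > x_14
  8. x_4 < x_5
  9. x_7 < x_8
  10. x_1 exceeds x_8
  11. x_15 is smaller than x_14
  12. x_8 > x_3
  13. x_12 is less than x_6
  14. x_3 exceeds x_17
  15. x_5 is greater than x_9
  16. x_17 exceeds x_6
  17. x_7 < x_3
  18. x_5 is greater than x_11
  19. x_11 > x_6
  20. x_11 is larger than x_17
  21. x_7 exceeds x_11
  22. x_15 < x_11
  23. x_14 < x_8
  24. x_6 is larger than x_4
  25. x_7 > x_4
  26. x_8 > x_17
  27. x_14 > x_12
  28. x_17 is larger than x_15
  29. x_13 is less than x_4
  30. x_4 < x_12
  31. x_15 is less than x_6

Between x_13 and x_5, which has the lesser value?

x_13

x_13 < x_4 and x_4 < x_12 give x_13 < x_12.
With x_12 < x_14: x_13 < x_4 < x_12 < x_14.
Then x_14 < x_6 extends the chain to x_6.
Then x_6 < x_17 extends the chain to x_17.
Then x_17 < x_11 extends the chain to x_11.
Then x_11 < x_7 extends the chain to x_7.
Then x_7 < x_3 extends the chain to x_3.
Then x_3 < x_8 extends the chain to x_8.
Then x_8 < x_5 extends the chain to x_5.
So x_13 < x_5; x_13 is the smaller of the two.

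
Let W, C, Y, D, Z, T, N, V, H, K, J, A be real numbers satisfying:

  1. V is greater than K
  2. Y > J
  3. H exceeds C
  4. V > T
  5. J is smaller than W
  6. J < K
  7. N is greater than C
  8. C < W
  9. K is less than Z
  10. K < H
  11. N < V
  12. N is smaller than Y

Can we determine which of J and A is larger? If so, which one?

Following every chain through J: above J we get K, V, Y, Z, H, W.
A is not reached, and no chain runs the other way from A to J.
So the given relations leave the order of J and A undetermined.

undetermined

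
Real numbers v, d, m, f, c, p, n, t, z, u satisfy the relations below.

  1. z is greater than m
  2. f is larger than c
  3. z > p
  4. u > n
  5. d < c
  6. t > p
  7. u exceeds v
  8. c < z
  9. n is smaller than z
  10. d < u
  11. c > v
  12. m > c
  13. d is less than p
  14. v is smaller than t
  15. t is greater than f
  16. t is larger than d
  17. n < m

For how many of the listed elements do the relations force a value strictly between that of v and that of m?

The relations place v below m. An element lies strictly between them when it is forced above v and also forced below m.
Above v: {u, c, f, z, t}. Below m: {n, d, c}.
Intersection: {c} — 1.

1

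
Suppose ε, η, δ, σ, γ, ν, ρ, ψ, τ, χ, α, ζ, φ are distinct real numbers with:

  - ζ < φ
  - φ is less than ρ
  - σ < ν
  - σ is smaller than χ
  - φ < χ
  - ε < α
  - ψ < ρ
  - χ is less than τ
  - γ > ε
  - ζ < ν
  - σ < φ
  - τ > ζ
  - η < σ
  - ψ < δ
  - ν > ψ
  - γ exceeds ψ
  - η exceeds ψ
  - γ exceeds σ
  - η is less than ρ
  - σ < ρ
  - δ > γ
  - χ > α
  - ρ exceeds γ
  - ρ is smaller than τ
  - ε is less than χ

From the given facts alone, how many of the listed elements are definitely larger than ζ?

The elements the relations force above ζ are φ, χ, ν, ρ, τ — no chain reaches any other.
That is 5.

5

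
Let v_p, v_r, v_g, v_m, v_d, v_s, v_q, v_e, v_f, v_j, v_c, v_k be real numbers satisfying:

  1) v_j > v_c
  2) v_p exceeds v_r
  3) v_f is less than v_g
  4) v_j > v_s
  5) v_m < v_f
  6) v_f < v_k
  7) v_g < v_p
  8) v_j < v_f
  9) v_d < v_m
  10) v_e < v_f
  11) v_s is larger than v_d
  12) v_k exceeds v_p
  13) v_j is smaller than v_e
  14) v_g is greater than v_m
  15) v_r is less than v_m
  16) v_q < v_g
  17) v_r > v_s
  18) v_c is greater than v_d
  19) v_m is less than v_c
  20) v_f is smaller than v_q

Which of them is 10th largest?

Chaining the given pairs: v_d < v_s < v_r < v_m < v_c < v_j < v_e < v_f < v_q < v_g < v_p < v_k.
The 10th largest is v_r.

v_r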